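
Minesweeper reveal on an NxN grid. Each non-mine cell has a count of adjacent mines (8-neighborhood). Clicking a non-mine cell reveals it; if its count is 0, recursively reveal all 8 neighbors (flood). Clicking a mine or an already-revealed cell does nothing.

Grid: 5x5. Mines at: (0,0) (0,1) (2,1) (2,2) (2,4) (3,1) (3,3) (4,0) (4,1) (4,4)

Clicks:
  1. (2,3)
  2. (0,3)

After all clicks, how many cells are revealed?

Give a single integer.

Click 1 (2,3) count=3: revealed 1 new [(2,3)] -> total=1
Click 2 (0,3) count=0: revealed 6 new [(0,2) (0,3) (0,4) (1,2) (1,3) (1,4)] -> total=7

Answer: 7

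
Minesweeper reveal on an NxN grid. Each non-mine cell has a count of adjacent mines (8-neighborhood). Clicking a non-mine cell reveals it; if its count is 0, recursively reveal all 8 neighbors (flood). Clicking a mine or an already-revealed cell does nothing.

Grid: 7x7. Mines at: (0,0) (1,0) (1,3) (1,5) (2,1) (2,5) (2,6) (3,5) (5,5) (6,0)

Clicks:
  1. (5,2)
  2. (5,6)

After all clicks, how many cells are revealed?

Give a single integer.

Answer: 23

Derivation:
Click 1 (5,2) count=0: revealed 22 new [(2,2) (2,3) (2,4) (3,0) (3,1) (3,2) (3,3) (3,4) (4,0) (4,1) (4,2) (4,3) (4,4) (5,0) (5,1) (5,2) (5,3) (5,4) (6,1) (6,2) (6,3) (6,4)] -> total=22
Click 2 (5,6) count=1: revealed 1 new [(5,6)] -> total=23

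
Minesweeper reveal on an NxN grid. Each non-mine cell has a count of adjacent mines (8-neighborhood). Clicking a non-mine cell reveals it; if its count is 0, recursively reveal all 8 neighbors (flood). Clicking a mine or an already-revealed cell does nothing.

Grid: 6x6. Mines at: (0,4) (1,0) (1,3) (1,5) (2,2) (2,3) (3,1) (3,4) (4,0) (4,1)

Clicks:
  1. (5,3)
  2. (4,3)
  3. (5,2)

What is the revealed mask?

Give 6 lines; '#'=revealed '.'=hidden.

Answer: ......
......
......
......
..####
..####

Derivation:
Click 1 (5,3) count=0: revealed 8 new [(4,2) (4,3) (4,4) (4,5) (5,2) (5,3) (5,4) (5,5)] -> total=8
Click 2 (4,3) count=1: revealed 0 new [(none)] -> total=8
Click 3 (5,2) count=1: revealed 0 new [(none)] -> total=8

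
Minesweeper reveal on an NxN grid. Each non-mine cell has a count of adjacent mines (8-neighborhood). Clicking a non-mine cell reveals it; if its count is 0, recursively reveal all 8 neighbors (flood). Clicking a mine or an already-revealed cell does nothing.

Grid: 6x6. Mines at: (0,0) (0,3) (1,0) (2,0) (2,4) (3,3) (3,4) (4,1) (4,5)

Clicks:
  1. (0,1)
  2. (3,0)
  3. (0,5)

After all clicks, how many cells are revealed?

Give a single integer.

Click 1 (0,1) count=2: revealed 1 new [(0,1)] -> total=1
Click 2 (3,0) count=2: revealed 1 new [(3,0)] -> total=2
Click 3 (0,5) count=0: revealed 4 new [(0,4) (0,5) (1,4) (1,5)] -> total=6

Answer: 6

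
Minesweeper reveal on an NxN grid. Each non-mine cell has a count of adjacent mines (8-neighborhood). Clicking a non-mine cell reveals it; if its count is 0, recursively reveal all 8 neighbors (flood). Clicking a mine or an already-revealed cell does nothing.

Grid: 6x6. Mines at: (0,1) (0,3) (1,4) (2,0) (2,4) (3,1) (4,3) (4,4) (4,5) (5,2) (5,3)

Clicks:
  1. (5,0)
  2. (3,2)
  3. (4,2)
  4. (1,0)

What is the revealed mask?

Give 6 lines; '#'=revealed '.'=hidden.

Click 1 (5,0) count=0: revealed 4 new [(4,0) (4,1) (5,0) (5,1)] -> total=4
Click 2 (3,2) count=2: revealed 1 new [(3,2)] -> total=5
Click 3 (4,2) count=4: revealed 1 new [(4,2)] -> total=6
Click 4 (1,0) count=2: revealed 1 new [(1,0)] -> total=7

Answer: ......
#.....
......
..#...
###...
##....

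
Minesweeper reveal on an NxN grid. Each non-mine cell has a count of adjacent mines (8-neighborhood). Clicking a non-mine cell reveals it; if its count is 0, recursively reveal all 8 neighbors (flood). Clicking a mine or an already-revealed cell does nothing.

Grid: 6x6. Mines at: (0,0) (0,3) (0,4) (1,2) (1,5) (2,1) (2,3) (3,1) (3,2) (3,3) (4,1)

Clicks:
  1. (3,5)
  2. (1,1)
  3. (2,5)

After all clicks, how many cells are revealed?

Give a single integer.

Click 1 (3,5) count=0: revealed 12 new [(2,4) (2,5) (3,4) (3,5) (4,2) (4,3) (4,4) (4,5) (5,2) (5,3) (5,4) (5,5)] -> total=12
Click 2 (1,1) count=3: revealed 1 new [(1,1)] -> total=13
Click 3 (2,5) count=1: revealed 0 new [(none)] -> total=13

Answer: 13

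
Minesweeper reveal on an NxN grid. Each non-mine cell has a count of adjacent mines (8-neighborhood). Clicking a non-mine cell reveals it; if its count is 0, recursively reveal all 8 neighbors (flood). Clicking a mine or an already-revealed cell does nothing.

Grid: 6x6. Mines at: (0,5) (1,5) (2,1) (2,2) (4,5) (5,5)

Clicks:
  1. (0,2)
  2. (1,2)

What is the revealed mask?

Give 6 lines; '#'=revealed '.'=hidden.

Click 1 (0,2) count=0: revealed 10 new [(0,0) (0,1) (0,2) (0,3) (0,4) (1,0) (1,1) (1,2) (1,3) (1,4)] -> total=10
Click 2 (1,2) count=2: revealed 0 new [(none)] -> total=10

Answer: #####.
#####.
......
......
......
......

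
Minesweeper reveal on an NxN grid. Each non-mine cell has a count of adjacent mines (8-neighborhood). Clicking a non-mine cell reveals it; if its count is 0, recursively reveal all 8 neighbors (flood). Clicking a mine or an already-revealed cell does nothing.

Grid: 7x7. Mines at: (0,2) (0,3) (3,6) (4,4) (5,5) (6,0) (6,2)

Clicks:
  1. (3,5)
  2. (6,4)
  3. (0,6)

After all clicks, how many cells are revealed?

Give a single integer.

Answer: 34

Derivation:
Click 1 (3,5) count=2: revealed 1 new [(3,5)] -> total=1
Click 2 (6,4) count=1: revealed 1 new [(6,4)] -> total=2
Click 3 (0,6) count=0: revealed 32 new [(0,0) (0,1) (0,4) (0,5) (0,6) (1,0) (1,1) (1,2) (1,3) (1,4) (1,5) (1,6) (2,0) (2,1) (2,2) (2,3) (2,4) (2,5) (2,6) (3,0) (3,1) (3,2) (3,3) (3,4) (4,0) (4,1) (4,2) (4,3) (5,0) (5,1) (5,2) (5,3)] -> total=34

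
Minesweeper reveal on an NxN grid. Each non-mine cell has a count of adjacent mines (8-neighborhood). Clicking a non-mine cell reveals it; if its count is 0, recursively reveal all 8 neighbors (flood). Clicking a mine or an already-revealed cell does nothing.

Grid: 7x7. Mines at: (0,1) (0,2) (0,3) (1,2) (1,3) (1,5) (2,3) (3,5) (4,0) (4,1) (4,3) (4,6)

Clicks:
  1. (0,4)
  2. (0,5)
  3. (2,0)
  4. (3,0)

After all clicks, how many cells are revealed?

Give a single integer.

Answer: 8

Derivation:
Click 1 (0,4) count=3: revealed 1 new [(0,4)] -> total=1
Click 2 (0,5) count=1: revealed 1 new [(0,5)] -> total=2
Click 3 (2,0) count=0: revealed 6 new [(1,0) (1,1) (2,0) (2,1) (3,0) (3,1)] -> total=8
Click 4 (3,0) count=2: revealed 0 new [(none)] -> total=8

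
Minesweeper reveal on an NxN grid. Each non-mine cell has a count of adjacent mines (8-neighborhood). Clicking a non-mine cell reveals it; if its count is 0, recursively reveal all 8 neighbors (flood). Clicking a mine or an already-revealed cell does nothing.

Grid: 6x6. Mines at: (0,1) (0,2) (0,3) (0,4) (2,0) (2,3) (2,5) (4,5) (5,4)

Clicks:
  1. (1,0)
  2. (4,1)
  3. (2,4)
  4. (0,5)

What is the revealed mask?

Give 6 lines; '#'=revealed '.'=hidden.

Answer: .....#
#.....
....#.
####..
####..
####..

Derivation:
Click 1 (1,0) count=2: revealed 1 new [(1,0)] -> total=1
Click 2 (4,1) count=0: revealed 12 new [(3,0) (3,1) (3,2) (3,3) (4,0) (4,1) (4,2) (4,3) (5,0) (5,1) (5,2) (5,3)] -> total=13
Click 3 (2,4) count=2: revealed 1 new [(2,4)] -> total=14
Click 4 (0,5) count=1: revealed 1 new [(0,5)] -> total=15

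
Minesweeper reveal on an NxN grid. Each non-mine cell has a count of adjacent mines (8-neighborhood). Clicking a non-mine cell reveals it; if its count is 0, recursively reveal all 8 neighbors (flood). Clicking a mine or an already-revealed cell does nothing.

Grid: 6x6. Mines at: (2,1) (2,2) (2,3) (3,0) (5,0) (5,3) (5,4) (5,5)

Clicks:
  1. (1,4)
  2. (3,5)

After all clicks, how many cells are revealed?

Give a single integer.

Click 1 (1,4) count=1: revealed 1 new [(1,4)] -> total=1
Click 2 (3,5) count=0: revealed 17 new [(0,0) (0,1) (0,2) (0,3) (0,4) (0,5) (1,0) (1,1) (1,2) (1,3) (1,5) (2,4) (2,5) (3,4) (3,5) (4,4) (4,5)] -> total=18

Answer: 18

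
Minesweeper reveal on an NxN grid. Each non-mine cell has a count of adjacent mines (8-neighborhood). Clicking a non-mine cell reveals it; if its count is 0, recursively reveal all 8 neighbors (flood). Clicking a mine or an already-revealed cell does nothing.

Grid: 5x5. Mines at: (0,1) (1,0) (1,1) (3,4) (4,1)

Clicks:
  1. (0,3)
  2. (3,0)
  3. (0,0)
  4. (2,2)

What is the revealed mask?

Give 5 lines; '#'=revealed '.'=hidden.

Click 1 (0,3) count=0: revealed 9 new [(0,2) (0,3) (0,4) (1,2) (1,3) (1,4) (2,2) (2,3) (2,4)] -> total=9
Click 2 (3,0) count=1: revealed 1 new [(3,0)] -> total=10
Click 3 (0,0) count=3: revealed 1 new [(0,0)] -> total=11
Click 4 (2,2) count=1: revealed 0 new [(none)] -> total=11

Answer: #.###
..###
..###
#....
.....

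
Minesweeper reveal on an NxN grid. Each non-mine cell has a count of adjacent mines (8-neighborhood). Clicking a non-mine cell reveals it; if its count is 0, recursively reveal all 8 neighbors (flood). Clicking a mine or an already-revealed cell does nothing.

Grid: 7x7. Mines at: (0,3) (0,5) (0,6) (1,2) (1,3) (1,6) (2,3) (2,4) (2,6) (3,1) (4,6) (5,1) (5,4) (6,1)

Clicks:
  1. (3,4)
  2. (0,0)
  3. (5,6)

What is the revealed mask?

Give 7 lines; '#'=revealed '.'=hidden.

Click 1 (3,4) count=2: revealed 1 new [(3,4)] -> total=1
Click 2 (0,0) count=0: revealed 6 new [(0,0) (0,1) (1,0) (1,1) (2,0) (2,1)] -> total=7
Click 3 (5,6) count=1: revealed 1 new [(5,6)] -> total=8

Answer: ##.....
##.....
##.....
....#..
.......
......#
.......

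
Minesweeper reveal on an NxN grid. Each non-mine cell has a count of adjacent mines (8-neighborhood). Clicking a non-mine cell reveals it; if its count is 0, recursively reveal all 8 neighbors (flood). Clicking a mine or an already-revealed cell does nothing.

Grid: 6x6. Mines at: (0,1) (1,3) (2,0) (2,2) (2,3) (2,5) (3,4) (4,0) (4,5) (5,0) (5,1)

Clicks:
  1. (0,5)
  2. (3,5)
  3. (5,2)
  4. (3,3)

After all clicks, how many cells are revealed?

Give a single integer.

Answer: 7

Derivation:
Click 1 (0,5) count=0: revealed 4 new [(0,4) (0,5) (1,4) (1,5)] -> total=4
Click 2 (3,5) count=3: revealed 1 new [(3,5)] -> total=5
Click 3 (5,2) count=1: revealed 1 new [(5,2)] -> total=6
Click 4 (3,3) count=3: revealed 1 new [(3,3)] -> total=7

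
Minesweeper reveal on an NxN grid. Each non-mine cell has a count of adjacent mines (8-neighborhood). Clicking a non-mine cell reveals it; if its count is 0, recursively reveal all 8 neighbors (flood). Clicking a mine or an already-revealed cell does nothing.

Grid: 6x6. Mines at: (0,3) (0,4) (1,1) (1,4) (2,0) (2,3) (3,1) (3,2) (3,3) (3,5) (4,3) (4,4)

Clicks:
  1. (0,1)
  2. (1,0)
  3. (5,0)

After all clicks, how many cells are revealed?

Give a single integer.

Click 1 (0,1) count=1: revealed 1 new [(0,1)] -> total=1
Click 2 (1,0) count=2: revealed 1 new [(1,0)] -> total=2
Click 3 (5,0) count=0: revealed 6 new [(4,0) (4,1) (4,2) (5,0) (5,1) (5,2)] -> total=8

Answer: 8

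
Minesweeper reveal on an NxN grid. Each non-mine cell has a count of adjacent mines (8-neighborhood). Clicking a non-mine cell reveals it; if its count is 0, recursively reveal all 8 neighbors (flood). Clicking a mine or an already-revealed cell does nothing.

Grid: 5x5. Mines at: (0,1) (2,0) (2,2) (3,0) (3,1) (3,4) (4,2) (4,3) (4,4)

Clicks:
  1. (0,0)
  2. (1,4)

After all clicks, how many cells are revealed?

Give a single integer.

Answer: 9

Derivation:
Click 1 (0,0) count=1: revealed 1 new [(0,0)] -> total=1
Click 2 (1,4) count=0: revealed 8 new [(0,2) (0,3) (0,4) (1,2) (1,3) (1,4) (2,3) (2,4)] -> total=9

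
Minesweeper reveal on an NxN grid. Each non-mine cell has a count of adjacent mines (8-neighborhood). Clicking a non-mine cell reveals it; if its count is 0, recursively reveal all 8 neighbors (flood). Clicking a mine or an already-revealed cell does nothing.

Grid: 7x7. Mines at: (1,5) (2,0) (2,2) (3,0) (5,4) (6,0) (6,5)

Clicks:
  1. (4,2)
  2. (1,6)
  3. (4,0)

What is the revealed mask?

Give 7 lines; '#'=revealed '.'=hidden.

Answer: .......
......#
.......
.###...
####...
.###...
.###...

Derivation:
Click 1 (4,2) count=0: revealed 12 new [(3,1) (3,2) (3,3) (4,1) (4,2) (4,3) (5,1) (5,2) (5,3) (6,1) (6,2) (6,3)] -> total=12
Click 2 (1,6) count=1: revealed 1 new [(1,6)] -> total=13
Click 3 (4,0) count=1: revealed 1 new [(4,0)] -> total=14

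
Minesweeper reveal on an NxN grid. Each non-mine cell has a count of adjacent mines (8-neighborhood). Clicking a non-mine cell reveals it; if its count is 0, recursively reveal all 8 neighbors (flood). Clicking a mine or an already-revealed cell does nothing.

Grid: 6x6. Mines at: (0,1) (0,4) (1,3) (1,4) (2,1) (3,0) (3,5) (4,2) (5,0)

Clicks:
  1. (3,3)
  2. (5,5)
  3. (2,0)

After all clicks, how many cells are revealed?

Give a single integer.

Click 1 (3,3) count=1: revealed 1 new [(3,3)] -> total=1
Click 2 (5,5) count=0: revealed 6 new [(4,3) (4,4) (4,5) (5,3) (5,4) (5,5)] -> total=7
Click 3 (2,0) count=2: revealed 1 new [(2,0)] -> total=8

Answer: 8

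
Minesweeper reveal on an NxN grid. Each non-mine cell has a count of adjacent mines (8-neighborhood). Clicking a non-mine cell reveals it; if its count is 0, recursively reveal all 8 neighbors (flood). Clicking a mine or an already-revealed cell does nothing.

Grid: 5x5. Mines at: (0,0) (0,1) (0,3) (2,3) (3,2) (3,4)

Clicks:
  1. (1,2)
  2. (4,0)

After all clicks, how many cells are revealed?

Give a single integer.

Click 1 (1,2) count=3: revealed 1 new [(1,2)] -> total=1
Click 2 (4,0) count=0: revealed 8 new [(1,0) (1,1) (2,0) (2,1) (3,0) (3,1) (4,0) (4,1)] -> total=9

Answer: 9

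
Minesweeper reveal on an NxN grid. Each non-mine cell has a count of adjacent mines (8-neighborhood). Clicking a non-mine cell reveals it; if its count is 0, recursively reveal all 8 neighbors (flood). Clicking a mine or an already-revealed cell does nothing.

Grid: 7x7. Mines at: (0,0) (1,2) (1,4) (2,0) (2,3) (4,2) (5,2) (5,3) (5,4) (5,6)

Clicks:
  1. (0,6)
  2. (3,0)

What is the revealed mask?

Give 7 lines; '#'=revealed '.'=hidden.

Click 1 (0,6) count=0: revealed 13 new [(0,5) (0,6) (1,5) (1,6) (2,4) (2,5) (2,6) (3,4) (3,5) (3,6) (4,4) (4,5) (4,6)] -> total=13
Click 2 (3,0) count=1: revealed 1 new [(3,0)] -> total=14

Answer: .....##
.....##
....###
#...###
....###
.......
.......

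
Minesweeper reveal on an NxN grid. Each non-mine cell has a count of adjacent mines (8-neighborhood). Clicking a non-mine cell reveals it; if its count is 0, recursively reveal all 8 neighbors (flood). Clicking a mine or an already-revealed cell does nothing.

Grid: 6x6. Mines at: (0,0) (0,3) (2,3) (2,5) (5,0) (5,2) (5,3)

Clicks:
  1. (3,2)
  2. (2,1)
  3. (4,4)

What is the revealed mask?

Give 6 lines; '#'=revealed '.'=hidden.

Click 1 (3,2) count=1: revealed 1 new [(3,2)] -> total=1
Click 2 (2,1) count=0: revealed 11 new [(1,0) (1,1) (1,2) (2,0) (2,1) (2,2) (3,0) (3,1) (4,0) (4,1) (4,2)] -> total=12
Click 3 (4,4) count=1: revealed 1 new [(4,4)] -> total=13

Answer: ......
###...
###...
###...
###.#.
......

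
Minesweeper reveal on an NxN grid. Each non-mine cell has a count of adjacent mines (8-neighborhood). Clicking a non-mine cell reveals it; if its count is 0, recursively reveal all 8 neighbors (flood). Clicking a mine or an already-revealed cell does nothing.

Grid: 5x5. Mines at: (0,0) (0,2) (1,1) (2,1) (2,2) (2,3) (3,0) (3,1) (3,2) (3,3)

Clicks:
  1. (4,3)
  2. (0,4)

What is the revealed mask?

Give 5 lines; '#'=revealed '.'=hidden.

Answer: ...##
...##
.....
.....
...#.

Derivation:
Click 1 (4,3) count=2: revealed 1 new [(4,3)] -> total=1
Click 2 (0,4) count=0: revealed 4 new [(0,3) (0,4) (1,3) (1,4)] -> total=5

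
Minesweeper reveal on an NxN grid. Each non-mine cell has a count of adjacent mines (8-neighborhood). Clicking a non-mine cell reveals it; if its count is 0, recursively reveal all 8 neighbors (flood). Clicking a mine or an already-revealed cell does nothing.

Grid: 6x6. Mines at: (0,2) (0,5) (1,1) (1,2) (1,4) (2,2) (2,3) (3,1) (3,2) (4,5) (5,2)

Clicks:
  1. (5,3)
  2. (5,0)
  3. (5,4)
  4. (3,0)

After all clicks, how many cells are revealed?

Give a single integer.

Answer: 7

Derivation:
Click 1 (5,3) count=1: revealed 1 new [(5,3)] -> total=1
Click 2 (5,0) count=0: revealed 4 new [(4,0) (4,1) (5,0) (5,1)] -> total=5
Click 3 (5,4) count=1: revealed 1 new [(5,4)] -> total=6
Click 4 (3,0) count=1: revealed 1 new [(3,0)] -> total=7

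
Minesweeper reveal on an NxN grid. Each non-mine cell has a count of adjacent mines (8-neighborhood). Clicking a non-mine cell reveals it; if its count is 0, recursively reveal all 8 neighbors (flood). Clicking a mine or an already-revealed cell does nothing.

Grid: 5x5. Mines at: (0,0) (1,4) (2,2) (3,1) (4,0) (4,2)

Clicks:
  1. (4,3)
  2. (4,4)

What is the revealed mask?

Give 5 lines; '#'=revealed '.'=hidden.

Click 1 (4,3) count=1: revealed 1 new [(4,3)] -> total=1
Click 2 (4,4) count=0: revealed 5 new [(2,3) (2,4) (3,3) (3,4) (4,4)] -> total=6

Answer: .....
.....
...##
...##
...##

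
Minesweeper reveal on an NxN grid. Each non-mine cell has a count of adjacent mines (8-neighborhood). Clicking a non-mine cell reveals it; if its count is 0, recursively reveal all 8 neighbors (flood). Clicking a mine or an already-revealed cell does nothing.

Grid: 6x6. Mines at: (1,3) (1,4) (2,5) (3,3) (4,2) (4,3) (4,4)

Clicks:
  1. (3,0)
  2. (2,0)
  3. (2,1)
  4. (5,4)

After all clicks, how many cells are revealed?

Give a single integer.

Answer: 17

Derivation:
Click 1 (3,0) count=0: revealed 16 new [(0,0) (0,1) (0,2) (1,0) (1,1) (1,2) (2,0) (2,1) (2,2) (3,0) (3,1) (3,2) (4,0) (4,1) (5,0) (5,1)] -> total=16
Click 2 (2,0) count=0: revealed 0 new [(none)] -> total=16
Click 3 (2,1) count=0: revealed 0 new [(none)] -> total=16
Click 4 (5,4) count=2: revealed 1 new [(5,4)] -> total=17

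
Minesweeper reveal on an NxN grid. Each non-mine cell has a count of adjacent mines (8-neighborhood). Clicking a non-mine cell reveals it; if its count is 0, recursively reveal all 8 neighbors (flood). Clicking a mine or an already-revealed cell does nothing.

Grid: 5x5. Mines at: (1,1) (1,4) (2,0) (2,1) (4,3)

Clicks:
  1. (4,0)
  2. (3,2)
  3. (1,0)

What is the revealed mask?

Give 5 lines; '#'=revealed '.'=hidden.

Answer: .....
#....
.....
###..
###..

Derivation:
Click 1 (4,0) count=0: revealed 6 new [(3,0) (3,1) (3,2) (4,0) (4,1) (4,2)] -> total=6
Click 2 (3,2) count=2: revealed 0 new [(none)] -> total=6
Click 3 (1,0) count=3: revealed 1 new [(1,0)] -> total=7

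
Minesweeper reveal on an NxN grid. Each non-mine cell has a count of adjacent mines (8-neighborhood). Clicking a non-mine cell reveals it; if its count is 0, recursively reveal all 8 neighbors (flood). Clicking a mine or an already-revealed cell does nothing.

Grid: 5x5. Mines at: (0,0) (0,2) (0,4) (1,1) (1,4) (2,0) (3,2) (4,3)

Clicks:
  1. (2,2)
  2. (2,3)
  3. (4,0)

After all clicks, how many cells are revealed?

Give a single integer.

Click 1 (2,2) count=2: revealed 1 new [(2,2)] -> total=1
Click 2 (2,3) count=2: revealed 1 new [(2,3)] -> total=2
Click 3 (4,0) count=0: revealed 4 new [(3,0) (3,1) (4,0) (4,1)] -> total=6

Answer: 6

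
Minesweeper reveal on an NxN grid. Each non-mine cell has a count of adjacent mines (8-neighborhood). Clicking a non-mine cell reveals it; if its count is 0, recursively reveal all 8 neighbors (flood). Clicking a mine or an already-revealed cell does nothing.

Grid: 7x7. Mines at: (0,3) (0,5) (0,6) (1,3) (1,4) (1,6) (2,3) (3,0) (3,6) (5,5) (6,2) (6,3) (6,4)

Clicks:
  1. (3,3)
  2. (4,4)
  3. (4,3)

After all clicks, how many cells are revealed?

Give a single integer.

Answer: 12

Derivation:
Click 1 (3,3) count=1: revealed 1 new [(3,3)] -> total=1
Click 2 (4,4) count=1: revealed 1 new [(4,4)] -> total=2
Click 3 (4,3) count=0: revealed 10 new [(3,1) (3,2) (3,4) (4,1) (4,2) (4,3) (5,1) (5,2) (5,3) (5,4)] -> total=12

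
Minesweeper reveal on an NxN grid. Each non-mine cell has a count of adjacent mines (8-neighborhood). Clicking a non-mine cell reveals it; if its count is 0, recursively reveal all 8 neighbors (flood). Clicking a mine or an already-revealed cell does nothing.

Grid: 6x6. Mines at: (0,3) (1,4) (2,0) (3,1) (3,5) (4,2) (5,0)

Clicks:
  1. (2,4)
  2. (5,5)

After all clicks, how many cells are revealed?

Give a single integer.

Answer: 7

Derivation:
Click 1 (2,4) count=2: revealed 1 new [(2,4)] -> total=1
Click 2 (5,5) count=0: revealed 6 new [(4,3) (4,4) (4,5) (5,3) (5,4) (5,5)] -> total=7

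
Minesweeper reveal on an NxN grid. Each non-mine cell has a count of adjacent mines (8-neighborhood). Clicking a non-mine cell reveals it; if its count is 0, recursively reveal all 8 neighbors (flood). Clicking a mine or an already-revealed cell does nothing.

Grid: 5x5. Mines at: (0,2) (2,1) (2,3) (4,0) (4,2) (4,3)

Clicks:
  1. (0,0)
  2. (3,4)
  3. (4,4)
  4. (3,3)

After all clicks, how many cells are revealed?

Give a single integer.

Click 1 (0,0) count=0: revealed 4 new [(0,0) (0,1) (1,0) (1,1)] -> total=4
Click 2 (3,4) count=2: revealed 1 new [(3,4)] -> total=5
Click 3 (4,4) count=1: revealed 1 new [(4,4)] -> total=6
Click 4 (3,3) count=3: revealed 1 new [(3,3)] -> total=7

Answer: 7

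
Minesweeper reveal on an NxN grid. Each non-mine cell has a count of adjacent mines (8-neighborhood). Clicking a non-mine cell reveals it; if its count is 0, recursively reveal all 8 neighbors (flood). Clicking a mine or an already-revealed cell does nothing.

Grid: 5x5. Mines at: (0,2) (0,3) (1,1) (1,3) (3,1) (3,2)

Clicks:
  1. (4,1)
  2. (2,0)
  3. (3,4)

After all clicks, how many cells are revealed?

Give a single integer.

Answer: 8

Derivation:
Click 1 (4,1) count=2: revealed 1 new [(4,1)] -> total=1
Click 2 (2,0) count=2: revealed 1 new [(2,0)] -> total=2
Click 3 (3,4) count=0: revealed 6 new [(2,3) (2,4) (3,3) (3,4) (4,3) (4,4)] -> total=8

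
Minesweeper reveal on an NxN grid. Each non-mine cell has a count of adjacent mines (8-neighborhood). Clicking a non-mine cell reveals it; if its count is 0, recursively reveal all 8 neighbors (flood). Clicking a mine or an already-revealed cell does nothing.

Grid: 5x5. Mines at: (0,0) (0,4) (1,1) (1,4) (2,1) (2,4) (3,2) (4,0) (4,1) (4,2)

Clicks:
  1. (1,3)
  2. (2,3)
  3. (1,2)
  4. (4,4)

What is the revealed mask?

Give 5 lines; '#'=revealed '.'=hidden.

Answer: .....
..##.
...#.
...##
...##

Derivation:
Click 1 (1,3) count=3: revealed 1 new [(1,3)] -> total=1
Click 2 (2,3) count=3: revealed 1 new [(2,3)] -> total=2
Click 3 (1,2) count=2: revealed 1 new [(1,2)] -> total=3
Click 4 (4,4) count=0: revealed 4 new [(3,3) (3,4) (4,3) (4,4)] -> total=7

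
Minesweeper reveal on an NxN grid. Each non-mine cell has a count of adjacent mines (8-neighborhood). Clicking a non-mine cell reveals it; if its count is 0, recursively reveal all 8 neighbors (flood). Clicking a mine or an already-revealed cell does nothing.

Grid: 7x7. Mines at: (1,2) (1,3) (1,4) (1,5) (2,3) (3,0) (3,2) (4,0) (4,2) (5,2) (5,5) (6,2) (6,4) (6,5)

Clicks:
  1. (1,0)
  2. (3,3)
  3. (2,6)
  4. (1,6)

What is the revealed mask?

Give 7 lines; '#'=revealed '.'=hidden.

Answer: ##.....
##....#
##....#
...#...
.......
.......
.......

Derivation:
Click 1 (1,0) count=0: revealed 6 new [(0,0) (0,1) (1,0) (1,1) (2,0) (2,1)] -> total=6
Click 2 (3,3) count=3: revealed 1 new [(3,3)] -> total=7
Click 3 (2,6) count=1: revealed 1 new [(2,6)] -> total=8
Click 4 (1,6) count=1: revealed 1 new [(1,6)] -> total=9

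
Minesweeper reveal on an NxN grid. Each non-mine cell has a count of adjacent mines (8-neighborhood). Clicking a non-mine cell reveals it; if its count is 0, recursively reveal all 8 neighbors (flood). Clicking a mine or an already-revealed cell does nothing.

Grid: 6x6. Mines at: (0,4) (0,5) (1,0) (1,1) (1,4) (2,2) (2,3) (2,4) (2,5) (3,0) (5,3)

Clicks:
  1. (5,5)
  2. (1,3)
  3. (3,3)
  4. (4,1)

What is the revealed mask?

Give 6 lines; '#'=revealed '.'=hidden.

Click 1 (5,5) count=0: revealed 6 new [(3,4) (3,5) (4,4) (4,5) (5,4) (5,5)] -> total=6
Click 2 (1,3) count=5: revealed 1 new [(1,3)] -> total=7
Click 3 (3,3) count=3: revealed 1 new [(3,3)] -> total=8
Click 4 (4,1) count=1: revealed 1 new [(4,1)] -> total=9

Answer: ......
...#..
......
...###
.#..##
....##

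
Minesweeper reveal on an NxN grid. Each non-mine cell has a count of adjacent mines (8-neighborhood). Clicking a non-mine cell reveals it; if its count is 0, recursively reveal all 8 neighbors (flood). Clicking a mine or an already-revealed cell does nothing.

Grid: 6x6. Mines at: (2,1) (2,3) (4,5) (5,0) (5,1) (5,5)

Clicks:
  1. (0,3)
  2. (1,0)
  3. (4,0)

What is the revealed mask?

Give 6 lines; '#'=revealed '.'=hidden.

Click 1 (0,3) count=0: revealed 16 new [(0,0) (0,1) (0,2) (0,3) (0,4) (0,5) (1,0) (1,1) (1,2) (1,3) (1,4) (1,5) (2,4) (2,5) (3,4) (3,5)] -> total=16
Click 2 (1,0) count=1: revealed 0 new [(none)] -> total=16
Click 3 (4,0) count=2: revealed 1 new [(4,0)] -> total=17

Answer: ######
######
....##
....##
#.....
......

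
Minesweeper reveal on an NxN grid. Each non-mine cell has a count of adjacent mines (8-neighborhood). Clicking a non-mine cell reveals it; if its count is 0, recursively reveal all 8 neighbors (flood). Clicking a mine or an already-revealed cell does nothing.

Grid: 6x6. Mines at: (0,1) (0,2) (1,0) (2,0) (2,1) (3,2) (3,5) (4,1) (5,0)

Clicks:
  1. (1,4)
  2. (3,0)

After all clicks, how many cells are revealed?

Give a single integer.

Click 1 (1,4) count=0: revealed 9 new [(0,3) (0,4) (0,5) (1,3) (1,4) (1,5) (2,3) (2,4) (2,5)] -> total=9
Click 2 (3,0) count=3: revealed 1 new [(3,0)] -> total=10

Answer: 10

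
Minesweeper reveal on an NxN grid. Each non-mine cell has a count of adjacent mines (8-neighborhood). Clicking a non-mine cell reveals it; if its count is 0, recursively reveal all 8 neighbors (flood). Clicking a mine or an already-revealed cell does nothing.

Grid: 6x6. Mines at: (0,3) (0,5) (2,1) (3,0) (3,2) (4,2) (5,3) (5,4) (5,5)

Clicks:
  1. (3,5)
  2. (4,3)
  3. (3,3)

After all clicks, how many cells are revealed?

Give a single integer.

Click 1 (3,5) count=0: revealed 12 new [(1,3) (1,4) (1,5) (2,3) (2,4) (2,5) (3,3) (3,4) (3,5) (4,3) (4,4) (4,5)] -> total=12
Click 2 (4,3) count=4: revealed 0 new [(none)] -> total=12
Click 3 (3,3) count=2: revealed 0 new [(none)] -> total=12

Answer: 12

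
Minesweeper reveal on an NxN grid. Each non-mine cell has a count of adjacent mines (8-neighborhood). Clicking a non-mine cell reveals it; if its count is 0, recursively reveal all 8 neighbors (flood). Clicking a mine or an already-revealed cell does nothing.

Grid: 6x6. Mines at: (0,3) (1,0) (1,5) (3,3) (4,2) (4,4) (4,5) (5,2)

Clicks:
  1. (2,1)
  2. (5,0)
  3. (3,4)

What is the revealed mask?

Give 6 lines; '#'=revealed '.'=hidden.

Answer: ......
......
##....
##..#.
##....
##....

Derivation:
Click 1 (2,1) count=1: revealed 1 new [(2,1)] -> total=1
Click 2 (5,0) count=0: revealed 7 new [(2,0) (3,0) (3,1) (4,0) (4,1) (5,0) (5,1)] -> total=8
Click 3 (3,4) count=3: revealed 1 new [(3,4)] -> total=9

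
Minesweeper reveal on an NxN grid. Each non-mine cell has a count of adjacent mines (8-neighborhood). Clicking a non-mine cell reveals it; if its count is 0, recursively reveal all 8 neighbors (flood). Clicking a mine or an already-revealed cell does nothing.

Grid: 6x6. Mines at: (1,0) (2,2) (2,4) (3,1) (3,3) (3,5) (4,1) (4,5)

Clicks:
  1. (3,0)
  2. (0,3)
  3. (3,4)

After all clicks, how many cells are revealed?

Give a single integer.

Answer: 12

Derivation:
Click 1 (3,0) count=2: revealed 1 new [(3,0)] -> total=1
Click 2 (0,3) count=0: revealed 10 new [(0,1) (0,2) (0,3) (0,4) (0,5) (1,1) (1,2) (1,3) (1,4) (1,5)] -> total=11
Click 3 (3,4) count=4: revealed 1 new [(3,4)] -> total=12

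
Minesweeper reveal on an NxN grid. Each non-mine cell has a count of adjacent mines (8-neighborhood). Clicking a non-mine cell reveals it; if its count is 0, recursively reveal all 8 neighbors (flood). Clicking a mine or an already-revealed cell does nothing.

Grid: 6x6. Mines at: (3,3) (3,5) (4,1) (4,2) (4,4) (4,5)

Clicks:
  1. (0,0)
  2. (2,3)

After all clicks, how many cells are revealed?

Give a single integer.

Answer: 21

Derivation:
Click 1 (0,0) count=0: revealed 21 new [(0,0) (0,1) (0,2) (0,3) (0,4) (0,5) (1,0) (1,1) (1,2) (1,3) (1,4) (1,5) (2,0) (2,1) (2,2) (2,3) (2,4) (2,5) (3,0) (3,1) (3,2)] -> total=21
Click 2 (2,3) count=1: revealed 0 new [(none)] -> total=21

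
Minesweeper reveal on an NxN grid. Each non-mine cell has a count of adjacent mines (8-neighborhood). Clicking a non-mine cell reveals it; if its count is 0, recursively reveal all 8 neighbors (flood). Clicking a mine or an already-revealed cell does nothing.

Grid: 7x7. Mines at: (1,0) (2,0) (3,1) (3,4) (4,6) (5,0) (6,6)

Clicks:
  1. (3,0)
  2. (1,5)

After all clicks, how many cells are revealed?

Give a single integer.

Click 1 (3,0) count=2: revealed 1 new [(3,0)] -> total=1
Click 2 (1,5) count=0: revealed 20 new [(0,1) (0,2) (0,3) (0,4) (0,5) (0,6) (1,1) (1,2) (1,3) (1,4) (1,5) (1,6) (2,1) (2,2) (2,3) (2,4) (2,5) (2,6) (3,5) (3,6)] -> total=21

Answer: 21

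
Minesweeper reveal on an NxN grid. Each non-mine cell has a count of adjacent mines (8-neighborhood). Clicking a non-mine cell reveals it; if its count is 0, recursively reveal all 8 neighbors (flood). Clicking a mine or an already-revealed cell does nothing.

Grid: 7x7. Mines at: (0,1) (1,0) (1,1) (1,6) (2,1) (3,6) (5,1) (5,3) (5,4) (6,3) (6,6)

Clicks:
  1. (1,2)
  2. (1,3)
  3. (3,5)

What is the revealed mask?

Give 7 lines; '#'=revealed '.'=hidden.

Click 1 (1,2) count=3: revealed 1 new [(1,2)] -> total=1
Click 2 (1,3) count=0: revealed 19 new [(0,2) (0,3) (0,4) (0,5) (1,3) (1,4) (1,5) (2,2) (2,3) (2,4) (2,5) (3,2) (3,3) (3,4) (3,5) (4,2) (4,3) (4,4) (4,5)] -> total=20
Click 3 (3,5) count=1: revealed 0 new [(none)] -> total=20

Answer: ..####.
..####.
..####.
..####.
..####.
.......
.......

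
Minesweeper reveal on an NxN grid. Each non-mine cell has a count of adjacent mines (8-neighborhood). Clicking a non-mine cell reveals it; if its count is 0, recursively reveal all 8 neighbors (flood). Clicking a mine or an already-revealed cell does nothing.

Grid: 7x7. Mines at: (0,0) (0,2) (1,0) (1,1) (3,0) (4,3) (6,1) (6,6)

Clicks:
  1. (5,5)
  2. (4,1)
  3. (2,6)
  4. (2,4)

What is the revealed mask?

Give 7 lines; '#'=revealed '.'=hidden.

Click 1 (5,5) count=1: revealed 1 new [(5,5)] -> total=1
Click 2 (4,1) count=1: revealed 1 new [(4,1)] -> total=2
Click 3 (2,6) count=0: revealed 24 new [(0,3) (0,4) (0,5) (0,6) (1,2) (1,3) (1,4) (1,5) (1,6) (2,2) (2,3) (2,4) (2,5) (2,6) (3,2) (3,3) (3,4) (3,5) (3,6) (4,4) (4,5) (4,6) (5,4) (5,6)] -> total=26
Click 4 (2,4) count=0: revealed 0 new [(none)] -> total=26

Answer: ...####
..#####
..#####
..#####
.#..###
....###
.......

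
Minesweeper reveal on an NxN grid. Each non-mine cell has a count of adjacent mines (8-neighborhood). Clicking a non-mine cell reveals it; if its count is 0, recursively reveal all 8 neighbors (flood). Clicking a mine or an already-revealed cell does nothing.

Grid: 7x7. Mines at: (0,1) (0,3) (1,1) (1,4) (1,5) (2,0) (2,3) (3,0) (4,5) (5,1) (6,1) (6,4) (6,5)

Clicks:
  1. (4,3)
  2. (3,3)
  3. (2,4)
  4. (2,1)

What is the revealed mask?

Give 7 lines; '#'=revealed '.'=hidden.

Answer: .......
.......
.#..#..
..###..
..###..
..###..
.......

Derivation:
Click 1 (4,3) count=0: revealed 9 new [(3,2) (3,3) (3,4) (4,2) (4,3) (4,4) (5,2) (5,3) (5,4)] -> total=9
Click 2 (3,3) count=1: revealed 0 new [(none)] -> total=9
Click 3 (2,4) count=3: revealed 1 new [(2,4)] -> total=10
Click 4 (2,1) count=3: revealed 1 new [(2,1)] -> total=11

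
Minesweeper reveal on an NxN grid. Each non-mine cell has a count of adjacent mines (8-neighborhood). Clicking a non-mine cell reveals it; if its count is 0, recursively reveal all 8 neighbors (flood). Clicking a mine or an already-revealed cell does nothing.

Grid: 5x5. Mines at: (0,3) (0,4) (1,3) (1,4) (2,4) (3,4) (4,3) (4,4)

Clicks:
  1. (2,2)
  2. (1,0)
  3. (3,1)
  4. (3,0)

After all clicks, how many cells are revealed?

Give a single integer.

Answer: 15

Derivation:
Click 1 (2,2) count=1: revealed 1 new [(2,2)] -> total=1
Click 2 (1,0) count=0: revealed 14 new [(0,0) (0,1) (0,2) (1,0) (1,1) (1,2) (2,0) (2,1) (3,0) (3,1) (3,2) (4,0) (4,1) (4,2)] -> total=15
Click 3 (3,1) count=0: revealed 0 new [(none)] -> total=15
Click 4 (3,0) count=0: revealed 0 new [(none)] -> total=15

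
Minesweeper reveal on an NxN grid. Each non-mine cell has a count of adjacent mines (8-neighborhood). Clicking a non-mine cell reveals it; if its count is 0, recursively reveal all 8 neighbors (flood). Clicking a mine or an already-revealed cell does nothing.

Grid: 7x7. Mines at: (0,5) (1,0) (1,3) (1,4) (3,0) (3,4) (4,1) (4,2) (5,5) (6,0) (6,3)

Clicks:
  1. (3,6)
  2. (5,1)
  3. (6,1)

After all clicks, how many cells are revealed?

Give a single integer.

Click 1 (3,6) count=0: revealed 8 new [(1,5) (1,6) (2,5) (2,6) (3,5) (3,6) (4,5) (4,6)] -> total=8
Click 2 (5,1) count=3: revealed 1 new [(5,1)] -> total=9
Click 3 (6,1) count=1: revealed 1 new [(6,1)] -> total=10

Answer: 10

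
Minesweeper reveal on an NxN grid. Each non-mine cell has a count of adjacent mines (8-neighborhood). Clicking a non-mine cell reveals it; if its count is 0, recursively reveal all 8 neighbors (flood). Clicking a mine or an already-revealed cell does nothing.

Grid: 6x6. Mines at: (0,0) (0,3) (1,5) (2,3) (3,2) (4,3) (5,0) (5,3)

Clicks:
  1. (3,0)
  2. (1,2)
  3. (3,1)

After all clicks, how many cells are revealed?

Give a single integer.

Answer: 9

Derivation:
Click 1 (3,0) count=0: revealed 8 new [(1,0) (1,1) (2,0) (2,1) (3,0) (3,1) (4,0) (4,1)] -> total=8
Click 2 (1,2) count=2: revealed 1 new [(1,2)] -> total=9
Click 3 (3,1) count=1: revealed 0 new [(none)] -> total=9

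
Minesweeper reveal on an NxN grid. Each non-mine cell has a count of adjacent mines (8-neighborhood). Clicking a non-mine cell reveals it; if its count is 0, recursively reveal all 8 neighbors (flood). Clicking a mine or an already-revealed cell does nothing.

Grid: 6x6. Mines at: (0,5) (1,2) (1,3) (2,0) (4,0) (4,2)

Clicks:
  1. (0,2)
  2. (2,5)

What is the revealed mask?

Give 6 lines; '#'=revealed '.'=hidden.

Click 1 (0,2) count=2: revealed 1 new [(0,2)] -> total=1
Click 2 (2,5) count=0: revealed 14 new [(1,4) (1,5) (2,3) (2,4) (2,5) (3,3) (3,4) (3,5) (4,3) (4,4) (4,5) (5,3) (5,4) (5,5)] -> total=15

Answer: ..#...
....##
...###
...###
...###
...###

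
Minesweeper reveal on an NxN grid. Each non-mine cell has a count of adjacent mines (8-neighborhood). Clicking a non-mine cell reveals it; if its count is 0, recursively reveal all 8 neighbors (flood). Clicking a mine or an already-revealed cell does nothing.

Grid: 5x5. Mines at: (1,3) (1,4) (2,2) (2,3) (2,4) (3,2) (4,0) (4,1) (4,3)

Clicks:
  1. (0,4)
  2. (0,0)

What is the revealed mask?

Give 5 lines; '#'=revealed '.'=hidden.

Click 1 (0,4) count=2: revealed 1 new [(0,4)] -> total=1
Click 2 (0,0) count=0: revealed 10 new [(0,0) (0,1) (0,2) (1,0) (1,1) (1,2) (2,0) (2,1) (3,0) (3,1)] -> total=11

Answer: ###.#
###..
##...
##...
.....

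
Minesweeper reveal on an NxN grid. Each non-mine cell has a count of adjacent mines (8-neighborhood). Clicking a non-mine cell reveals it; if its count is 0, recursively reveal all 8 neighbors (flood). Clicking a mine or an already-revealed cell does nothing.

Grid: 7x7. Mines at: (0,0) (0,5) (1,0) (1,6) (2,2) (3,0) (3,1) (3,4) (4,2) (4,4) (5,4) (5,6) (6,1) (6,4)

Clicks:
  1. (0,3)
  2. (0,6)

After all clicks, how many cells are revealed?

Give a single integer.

Click 1 (0,3) count=0: revealed 8 new [(0,1) (0,2) (0,3) (0,4) (1,1) (1,2) (1,3) (1,4)] -> total=8
Click 2 (0,6) count=2: revealed 1 new [(0,6)] -> total=9

Answer: 9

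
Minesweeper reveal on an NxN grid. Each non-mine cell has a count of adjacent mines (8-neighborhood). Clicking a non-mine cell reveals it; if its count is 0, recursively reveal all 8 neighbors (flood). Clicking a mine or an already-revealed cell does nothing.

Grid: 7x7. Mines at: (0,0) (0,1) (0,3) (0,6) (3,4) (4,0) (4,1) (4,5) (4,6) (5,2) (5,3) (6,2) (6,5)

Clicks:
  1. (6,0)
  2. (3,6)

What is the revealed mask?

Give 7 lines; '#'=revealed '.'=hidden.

Click 1 (6,0) count=0: revealed 4 new [(5,0) (5,1) (6,0) (6,1)] -> total=4
Click 2 (3,6) count=2: revealed 1 new [(3,6)] -> total=5

Answer: .......
.......
.......
......#
.......
##.....
##.....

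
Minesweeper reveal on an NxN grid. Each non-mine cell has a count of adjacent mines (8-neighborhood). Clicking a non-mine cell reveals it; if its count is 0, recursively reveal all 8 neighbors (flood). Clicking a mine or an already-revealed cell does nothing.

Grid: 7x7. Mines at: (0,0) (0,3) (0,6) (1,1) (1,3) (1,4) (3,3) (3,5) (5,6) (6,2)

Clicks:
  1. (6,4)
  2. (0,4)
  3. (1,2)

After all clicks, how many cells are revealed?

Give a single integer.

Answer: 11

Derivation:
Click 1 (6,4) count=0: revealed 9 new [(4,3) (4,4) (4,5) (5,3) (5,4) (5,5) (6,3) (6,4) (6,5)] -> total=9
Click 2 (0,4) count=3: revealed 1 new [(0,4)] -> total=10
Click 3 (1,2) count=3: revealed 1 new [(1,2)] -> total=11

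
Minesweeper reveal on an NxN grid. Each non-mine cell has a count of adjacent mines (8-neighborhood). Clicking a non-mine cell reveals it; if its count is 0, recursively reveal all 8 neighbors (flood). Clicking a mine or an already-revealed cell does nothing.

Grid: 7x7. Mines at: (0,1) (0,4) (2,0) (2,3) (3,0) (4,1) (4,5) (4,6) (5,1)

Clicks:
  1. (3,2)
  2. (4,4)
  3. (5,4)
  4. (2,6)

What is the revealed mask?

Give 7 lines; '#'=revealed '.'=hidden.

Click 1 (3,2) count=2: revealed 1 new [(3,2)] -> total=1
Click 2 (4,4) count=1: revealed 1 new [(4,4)] -> total=2
Click 3 (5,4) count=1: revealed 1 new [(5,4)] -> total=3
Click 4 (2,6) count=0: revealed 11 new [(0,5) (0,6) (1,4) (1,5) (1,6) (2,4) (2,5) (2,6) (3,4) (3,5) (3,6)] -> total=14

Answer: .....##
....###
....###
..#.###
....#..
....#..
.......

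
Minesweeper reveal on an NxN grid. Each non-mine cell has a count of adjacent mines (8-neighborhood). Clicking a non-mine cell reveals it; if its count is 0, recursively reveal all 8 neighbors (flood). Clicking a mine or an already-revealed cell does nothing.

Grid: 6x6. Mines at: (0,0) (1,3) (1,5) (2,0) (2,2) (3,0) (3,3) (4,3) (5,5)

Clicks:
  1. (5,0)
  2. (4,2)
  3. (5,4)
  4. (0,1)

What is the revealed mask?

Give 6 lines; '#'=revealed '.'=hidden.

Click 1 (5,0) count=0: revealed 6 new [(4,0) (4,1) (4,2) (5,0) (5,1) (5,2)] -> total=6
Click 2 (4,2) count=2: revealed 0 new [(none)] -> total=6
Click 3 (5,4) count=2: revealed 1 new [(5,4)] -> total=7
Click 4 (0,1) count=1: revealed 1 new [(0,1)] -> total=8

Answer: .#....
......
......
......
###...
###.#.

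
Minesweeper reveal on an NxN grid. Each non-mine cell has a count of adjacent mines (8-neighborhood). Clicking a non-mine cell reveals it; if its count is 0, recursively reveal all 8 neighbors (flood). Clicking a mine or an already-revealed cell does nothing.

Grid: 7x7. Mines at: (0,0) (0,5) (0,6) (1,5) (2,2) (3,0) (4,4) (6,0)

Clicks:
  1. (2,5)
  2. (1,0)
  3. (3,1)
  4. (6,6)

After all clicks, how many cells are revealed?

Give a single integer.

Answer: 25

Derivation:
Click 1 (2,5) count=1: revealed 1 new [(2,5)] -> total=1
Click 2 (1,0) count=1: revealed 1 new [(1,0)] -> total=2
Click 3 (3,1) count=2: revealed 1 new [(3,1)] -> total=3
Click 4 (6,6) count=0: revealed 22 new [(2,6) (3,2) (3,3) (3,5) (3,6) (4,1) (4,2) (4,3) (4,5) (4,6) (5,1) (5,2) (5,3) (5,4) (5,5) (5,6) (6,1) (6,2) (6,3) (6,4) (6,5) (6,6)] -> total=25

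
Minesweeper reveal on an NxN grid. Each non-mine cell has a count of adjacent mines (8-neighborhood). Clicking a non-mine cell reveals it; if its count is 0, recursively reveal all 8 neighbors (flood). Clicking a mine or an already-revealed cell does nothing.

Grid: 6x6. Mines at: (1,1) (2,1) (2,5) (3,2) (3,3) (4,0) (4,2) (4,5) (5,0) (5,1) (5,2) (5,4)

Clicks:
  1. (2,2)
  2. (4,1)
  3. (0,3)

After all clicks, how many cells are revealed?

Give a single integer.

Click 1 (2,2) count=4: revealed 1 new [(2,2)] -> total=1
Click 2 (4,1) count=6: revealed 1 new [(4,1)] -> total=2
Click 3 (0,3) count=0: revealed 10 new [(0,2) (0,3) (0,4) (0,5) (1,2) (1,3) (1,4) (1,5) (2,3) (2,4)] -> total=12

Answer: 12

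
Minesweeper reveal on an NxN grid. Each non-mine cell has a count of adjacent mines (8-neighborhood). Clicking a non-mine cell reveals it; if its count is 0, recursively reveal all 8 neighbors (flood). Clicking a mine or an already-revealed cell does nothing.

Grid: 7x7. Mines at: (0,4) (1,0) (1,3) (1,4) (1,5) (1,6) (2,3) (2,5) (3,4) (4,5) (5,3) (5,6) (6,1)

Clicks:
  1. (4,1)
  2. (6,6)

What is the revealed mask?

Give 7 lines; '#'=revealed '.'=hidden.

Answer: .......
.......
###....
###....
###....
###....
......#

Derivation:
Click 1 (4,1) count=0: revealed 12 new [(2,0) (2,1) (2,2) (3,0) (3,1) (3,2) (4,0) (4,1) (4,2) (5,0) (5,1) (5,2)] -> total=12
Click 2 (6,6) count=1: revealed 1 new [(6,6)] -> total=13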